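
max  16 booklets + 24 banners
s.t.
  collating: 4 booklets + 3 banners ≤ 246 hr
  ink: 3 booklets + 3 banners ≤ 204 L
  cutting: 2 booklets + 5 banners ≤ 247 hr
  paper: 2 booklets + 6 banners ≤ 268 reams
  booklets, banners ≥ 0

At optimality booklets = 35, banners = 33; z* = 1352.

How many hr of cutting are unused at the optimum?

cutting used = 2·35 + 5·33 = 235; slack = 247 − 235 = 12.

12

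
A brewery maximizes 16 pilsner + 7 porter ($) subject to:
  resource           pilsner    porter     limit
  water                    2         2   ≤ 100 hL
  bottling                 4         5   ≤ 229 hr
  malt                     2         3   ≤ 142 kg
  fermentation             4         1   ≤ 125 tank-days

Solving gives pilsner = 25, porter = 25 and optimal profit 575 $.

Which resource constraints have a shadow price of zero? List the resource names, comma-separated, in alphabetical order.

bottling, malt

water: 100/100 (binding)
bottling: 225/229 (slack 4)
malt: 125/142 (slack 17)
fermentation: 125/125 (binding)
By complementary slackness, a constraint with positive slack has shadow price 0 → bottling, malt.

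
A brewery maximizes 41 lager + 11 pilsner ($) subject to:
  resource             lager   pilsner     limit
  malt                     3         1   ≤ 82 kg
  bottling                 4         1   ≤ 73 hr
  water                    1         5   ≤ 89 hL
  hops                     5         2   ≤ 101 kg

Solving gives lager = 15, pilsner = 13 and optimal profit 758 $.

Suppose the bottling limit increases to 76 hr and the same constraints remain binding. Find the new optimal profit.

Binding: bottling and hops. Non-binding: malt (24 unused), water (9 unused).
Since malt, water are not tight, their duals are 0.
The binding rows give the dual system: 4·y_bottling + 5·y_hops = 41 and 1·y_bottling + 2·y_hops = 11.
Solving: y_bottling = 9, y_hops = 1.
Δz = y_bottling·Δb = 9 × (3) = 27, so new z* = 758 + 27 = 785.

785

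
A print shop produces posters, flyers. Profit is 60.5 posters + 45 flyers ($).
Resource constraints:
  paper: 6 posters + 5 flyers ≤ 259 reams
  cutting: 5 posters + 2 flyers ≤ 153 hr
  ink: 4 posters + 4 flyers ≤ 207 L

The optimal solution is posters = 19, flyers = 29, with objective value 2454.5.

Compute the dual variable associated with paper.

8

Check each constraint at x*: paper 259/259 (tight); cutting 153/153 (tight); ink 192/207 (slack 15).
By complementary slackness, y = 0 for the non-binding constraint.
The binding rows give the dual system: 6·y_paper + 5·y_cutting = 60.5 and 5·y_paper + 2·y_cutting = 45.
Solving: y_paper = 8, y_cutting = 2.5.
Shadow price of paper = 8.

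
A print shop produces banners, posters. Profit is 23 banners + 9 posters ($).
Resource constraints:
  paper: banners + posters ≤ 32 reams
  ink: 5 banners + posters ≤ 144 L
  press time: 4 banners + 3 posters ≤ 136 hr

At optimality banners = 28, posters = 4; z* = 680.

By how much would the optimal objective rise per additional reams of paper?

5.5

Check each constraint at x*: paper 32/32 (tight); ink 144/144 (tight); press time 124/136 (slack 12).
By complementary slackness, y = 0 for the non-binding constraint.
Dual feasibility on the basic columns requires 1·y_paper + 5·y_ink = 23, 1·y_paper + 1·y_ink = 9.
→ y_paper = 5.5 and y_ink = 3.5.
Shadow price of paper = 5.5.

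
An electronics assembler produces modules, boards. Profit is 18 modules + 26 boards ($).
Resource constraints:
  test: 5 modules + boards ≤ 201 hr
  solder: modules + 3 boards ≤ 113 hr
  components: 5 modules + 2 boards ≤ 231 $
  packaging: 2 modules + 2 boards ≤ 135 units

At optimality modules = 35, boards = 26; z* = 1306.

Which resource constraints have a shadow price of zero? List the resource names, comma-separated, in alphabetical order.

test: 201/201 (binding)
solder: 113/113 (binding)
components: 227/231 (slack 4)
packaging: 122/135 (slack 13)
By complementary slackness, a constraint with positive slack has shadow price 0 → components, packaging.

components, packaging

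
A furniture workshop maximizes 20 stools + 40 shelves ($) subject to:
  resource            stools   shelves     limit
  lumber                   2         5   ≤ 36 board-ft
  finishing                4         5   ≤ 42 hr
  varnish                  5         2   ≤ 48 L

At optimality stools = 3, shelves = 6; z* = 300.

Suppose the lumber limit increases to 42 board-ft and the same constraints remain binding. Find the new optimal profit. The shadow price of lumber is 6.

Δb = 6, so new z* = 300 + (6)·(6) = 300 + 36 = 336.

336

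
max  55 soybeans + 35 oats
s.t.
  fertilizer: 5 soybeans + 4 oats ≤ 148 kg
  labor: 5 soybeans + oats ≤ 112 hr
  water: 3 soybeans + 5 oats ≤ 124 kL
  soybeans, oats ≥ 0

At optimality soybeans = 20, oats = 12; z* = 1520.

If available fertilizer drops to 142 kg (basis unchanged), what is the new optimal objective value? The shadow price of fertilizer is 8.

Δb = -6, so new z* = 1520 + (8)·(-6) = 1520 − 48 = 1472.

1472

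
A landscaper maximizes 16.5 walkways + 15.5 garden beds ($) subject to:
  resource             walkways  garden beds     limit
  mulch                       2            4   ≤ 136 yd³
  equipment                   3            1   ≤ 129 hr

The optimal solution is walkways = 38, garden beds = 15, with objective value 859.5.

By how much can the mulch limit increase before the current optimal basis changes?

380

Binding constraints: mulch, equipment. The basis is B = [[2,4],[3,1]] with det -10.
Per unit increase in mulch, x* moves by d = (-0.1, 0.3).
The basis stays optimal until walkways reaches 0; allowable increase = 380 yd³.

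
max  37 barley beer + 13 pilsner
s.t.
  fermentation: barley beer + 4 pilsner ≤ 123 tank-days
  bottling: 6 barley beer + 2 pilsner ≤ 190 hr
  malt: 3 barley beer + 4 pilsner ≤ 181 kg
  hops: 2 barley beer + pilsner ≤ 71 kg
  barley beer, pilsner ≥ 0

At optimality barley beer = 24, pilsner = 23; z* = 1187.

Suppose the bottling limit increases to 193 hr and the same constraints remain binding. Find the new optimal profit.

1203.5

Binding: bottling and hops. Non-binding: fermentation (7 unused), malt (17 unused).
Since fermentation, malt are not tight, their duals are 0.
The binding rows give the dual system: 6·y_bottling + 2·y_hops = 37 and 2·y_bottling + 1·y_hops = 13.
→ y_bottling = 5.5 and y_hops = 2.
Δz = y_bottling·Δb = 5.5 × (3) = 16.5, so new z* = 1187 + 16.5 = 1203.5.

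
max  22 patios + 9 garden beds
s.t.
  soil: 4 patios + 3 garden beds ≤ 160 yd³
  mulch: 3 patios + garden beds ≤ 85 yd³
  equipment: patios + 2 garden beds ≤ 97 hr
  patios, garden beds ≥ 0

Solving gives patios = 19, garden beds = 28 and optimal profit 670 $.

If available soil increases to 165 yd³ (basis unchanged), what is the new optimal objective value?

675

Binding: soil and mulch. Non-binding: equipment (22 unused).
Slack constraints have shadow price 0 (complementary slackness).
The binding rows give the dual system: 4·y_soil + 3·y_mulch = 22 and 3·y_soil + 1·y_mulch = 9.
Solving: y_soil = 1, y_mulch = 6.
Δz = y_soil·Δb = 1 × (5) = 5, so new z* = 670 + 5 = 675.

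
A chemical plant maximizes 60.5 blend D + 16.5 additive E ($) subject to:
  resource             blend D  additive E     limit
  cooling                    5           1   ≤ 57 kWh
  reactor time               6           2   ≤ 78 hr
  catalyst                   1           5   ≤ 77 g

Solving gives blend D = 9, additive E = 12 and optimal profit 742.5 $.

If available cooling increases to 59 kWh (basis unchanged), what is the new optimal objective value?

At the optimum: cooling uses 57 of 57 (binding); reactor time uses 78 of 78 (binding); catalyst uses 69 of 77 (slack = 8).
Since catalyst is not tight, its dual is 0.
From A_Bᵀ y = c: 5·y_cooling + 6·y_reactor time = 60.5; 1·y_cooling + 2·y_reactor time = 16.5.
→ y_cooling = 5.5 and y_reactor time = 5.5.
Δz = y_cooling·Δb = 5.5 × (2) = 11, so new z* = 742.5 + 11 = 753.5.

753.5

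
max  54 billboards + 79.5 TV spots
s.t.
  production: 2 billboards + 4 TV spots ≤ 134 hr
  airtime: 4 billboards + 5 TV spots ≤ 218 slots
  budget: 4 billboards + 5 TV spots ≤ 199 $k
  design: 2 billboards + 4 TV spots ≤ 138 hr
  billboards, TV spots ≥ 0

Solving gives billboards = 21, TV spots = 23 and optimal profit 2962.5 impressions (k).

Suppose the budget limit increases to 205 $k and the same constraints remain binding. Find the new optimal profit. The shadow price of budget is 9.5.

Δb = 6, so new z* = 2962.5 + (9.5)·(6) = 2962.5 + 57 = 3019.5.

3019.5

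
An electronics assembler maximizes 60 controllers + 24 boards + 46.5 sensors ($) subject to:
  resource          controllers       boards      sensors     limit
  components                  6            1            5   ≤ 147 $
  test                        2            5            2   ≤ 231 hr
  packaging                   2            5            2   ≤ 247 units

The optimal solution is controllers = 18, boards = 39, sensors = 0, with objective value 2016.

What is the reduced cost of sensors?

-4.5

Binding: components and test. Non-binding: packaging (16 unused).
Since packaging is not tight, its dual is 0.
From A_Bᵀ y = c: 6·y_components + 2·y_test = 60; 1·y_components + 5·y_test = 24.
→ y_components = 9 and y_test = 3.
Reduced cost of sensors: c₃ − yᵀa₃ = 46.5 − (9·5 + 3·2) = 46.5 − 51 = -4.5.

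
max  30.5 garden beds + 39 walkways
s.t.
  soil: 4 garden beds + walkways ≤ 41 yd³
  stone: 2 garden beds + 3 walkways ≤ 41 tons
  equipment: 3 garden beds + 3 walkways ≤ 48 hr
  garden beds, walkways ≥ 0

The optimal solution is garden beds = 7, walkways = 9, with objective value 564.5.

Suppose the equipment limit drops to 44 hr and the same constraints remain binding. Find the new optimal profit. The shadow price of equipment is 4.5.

546.5

Δb = -4, so new z* = 564.5 + (4.5)·(-4) = 564.5 − 18 = 546.5.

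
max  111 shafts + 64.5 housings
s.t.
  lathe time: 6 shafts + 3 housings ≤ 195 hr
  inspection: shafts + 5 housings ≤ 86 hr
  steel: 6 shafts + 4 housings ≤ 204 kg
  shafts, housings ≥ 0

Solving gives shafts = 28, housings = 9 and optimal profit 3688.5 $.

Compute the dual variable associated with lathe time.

9.5

At the optimum: lathe time uses 195 of 195 (binding); inspection uses 73 of 86 (slack = 13); steel uses 204 of 204 (binding).
Slack constraints have shadow price 0 (complementary slackness).
The binding rows give the dual system: 6·y_lathe time + 6·y_steel = 111 and 3·y_lathe time + 4·y_steel = 64.5.
Solving: y_lathe time = 9.5, y_steel = 9.
Shadow price of lathe time = 9.5.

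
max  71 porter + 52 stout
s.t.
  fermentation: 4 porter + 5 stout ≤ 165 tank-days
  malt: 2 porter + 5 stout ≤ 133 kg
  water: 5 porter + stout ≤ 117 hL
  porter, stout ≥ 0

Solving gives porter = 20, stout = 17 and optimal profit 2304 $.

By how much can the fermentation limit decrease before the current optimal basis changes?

Binding constraints: fermentation, water. The basis is B = [[4,5],[5,1]] with det -21.
Per unit decrease in fermentation, x* moves by d = (0.0476, -0.2381).
The basis stays optimal until stout reaches 0; allowable decrease = 71.4 tank-days.

71.4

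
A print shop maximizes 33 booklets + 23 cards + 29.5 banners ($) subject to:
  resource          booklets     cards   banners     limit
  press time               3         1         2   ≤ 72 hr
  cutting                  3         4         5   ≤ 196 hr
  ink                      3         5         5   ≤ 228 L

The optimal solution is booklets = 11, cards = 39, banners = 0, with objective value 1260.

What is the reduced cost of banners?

-1.5

Check each constraint at x*: press time 72/72 (tight); cutting 189/196 (slack 7); ink 228/228 (tight).
By complementary slackness, y = 0 for the non-binding constraint.
Dual feasibility on the basic columns requires 3·y_press time + 3·y_ink = 33, 1·y_press time + 5·y_ink = 23.
This yields shadow prices y_press time = 8, y_ink = 3.
Reduced cost of banners: c₃ − yᵀa₃ = 29.5 − (8·2 + 3·5) = 29.5 − 31 = -1.5.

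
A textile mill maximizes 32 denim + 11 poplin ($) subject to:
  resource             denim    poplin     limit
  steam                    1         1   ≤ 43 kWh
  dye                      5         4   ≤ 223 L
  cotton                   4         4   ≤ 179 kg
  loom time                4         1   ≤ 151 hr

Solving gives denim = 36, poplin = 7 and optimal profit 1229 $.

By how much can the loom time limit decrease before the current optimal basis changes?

Binding constraints: steam, loom time. The basis is B = [[1,1],[4,1]] with det -3.
Per unit decrease in loom time, x* moves by d = (-0.3333, 0.3333).
The basis stays optimal until denim reaches 0; allowable decrease = 108 hr.

108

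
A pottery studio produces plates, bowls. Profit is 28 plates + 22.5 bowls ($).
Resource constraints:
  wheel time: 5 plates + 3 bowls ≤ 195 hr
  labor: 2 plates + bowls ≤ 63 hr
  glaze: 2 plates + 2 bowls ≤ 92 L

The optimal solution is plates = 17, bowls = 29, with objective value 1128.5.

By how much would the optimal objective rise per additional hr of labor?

At the optimum: wheel time uses 172 of 195 (slack = 23); labor uses 63 of 63 (binding); glaze uses 92 of 92 (binding).
Since wheel time is not tight, its dual is 0.
From A_Bᵀ y = c: 2·y_labor + 2·y_glaze = 28; 1·y_labor + 2·y_glaze = 22.5.
Solving: y_labor = 5.5, y_glaze = 8.5.
Shadow price of labor = 5.5.

5.5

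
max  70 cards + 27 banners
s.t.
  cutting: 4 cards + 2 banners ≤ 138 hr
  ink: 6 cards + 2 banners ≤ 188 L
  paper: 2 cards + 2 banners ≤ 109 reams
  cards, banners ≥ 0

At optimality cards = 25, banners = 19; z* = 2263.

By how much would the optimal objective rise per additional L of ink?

8

Check each constraint at x*: cutting 138/138 (tight); ink 188/188 (tight); paper 88/109 (slack 21).
By complementary slackness, y = 0 for the non-binding constraint.
From A_Bᵀ y = c: 4·y_cutting + 6·y_ink = 70; 2·y_cutting + 2·y_ink = 27.
Solving: y_cutting = 5.5, y_ink = 8.
Shadow price of ink = 8.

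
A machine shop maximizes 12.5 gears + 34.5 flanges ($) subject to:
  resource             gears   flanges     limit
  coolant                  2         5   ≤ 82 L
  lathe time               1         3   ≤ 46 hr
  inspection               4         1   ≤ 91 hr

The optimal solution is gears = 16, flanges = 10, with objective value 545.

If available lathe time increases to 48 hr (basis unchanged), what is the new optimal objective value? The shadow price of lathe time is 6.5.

558

Δb = 2, so new z* = 545 + (6.5)·(2) = 545 + 13 = 558.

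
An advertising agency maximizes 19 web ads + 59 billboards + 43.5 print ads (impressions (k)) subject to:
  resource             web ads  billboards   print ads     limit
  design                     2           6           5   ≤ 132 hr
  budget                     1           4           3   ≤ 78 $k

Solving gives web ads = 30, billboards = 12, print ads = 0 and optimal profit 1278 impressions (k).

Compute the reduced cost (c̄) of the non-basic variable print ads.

At the optimum: design uses 132 of 132 (binding); budget uses 78 of 78 (binding).
From A_Bᵀ y = c: 2·y_design + 1·y_budget = 19; 6·y_design + 4·y_budget = 59.
This yields shadow prices y_design = 8.5, y_budget = 2.
Reduced cost of print ads: c₃ − yᵀa₃ = 43.5 − (8.5·5 + 2·3) = 43.5 − 48.5 = -5.

-5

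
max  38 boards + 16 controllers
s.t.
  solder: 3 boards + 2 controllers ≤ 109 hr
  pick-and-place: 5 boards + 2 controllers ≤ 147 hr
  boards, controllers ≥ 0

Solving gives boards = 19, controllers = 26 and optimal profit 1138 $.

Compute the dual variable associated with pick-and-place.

Both solder and pick-and-place are binding at x*.
The binding rows give the dual system: 3·y_solder + 5·y_pick-and-place = 38 and 2·y_solder + 2·y_pick-and-place = 16.
This yields shadow prices y_solder = 1, y_pick-and-place = 7.
Shadow price of pick-and-place = 7.

7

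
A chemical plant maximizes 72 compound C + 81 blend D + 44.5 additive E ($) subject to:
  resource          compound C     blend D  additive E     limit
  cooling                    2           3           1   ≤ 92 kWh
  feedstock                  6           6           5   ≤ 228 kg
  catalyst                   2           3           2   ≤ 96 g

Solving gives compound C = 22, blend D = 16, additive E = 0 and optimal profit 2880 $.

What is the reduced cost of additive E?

-9.5

At the optimum: cooling uses 92 of 92 (binding); feedstock uses 228 of 228 (binding); catalyst uses 92 of 96 (slack = 4).
Since catalyst is not tight, its dual is 0.
Dual feasibility on the basic columns requires 2·y_cooling + 6·y_feedstock = 72, 3·y_cooling + 6·y_feedstock = 81.
This yields shadow prices y_cooling = 9, y_feedstock = 9.
Reduced cost of additive E: c₃ − yᵀa₃ = 44.5 − (9·1 + 9·5) = 44.5 − 54 = -9.5.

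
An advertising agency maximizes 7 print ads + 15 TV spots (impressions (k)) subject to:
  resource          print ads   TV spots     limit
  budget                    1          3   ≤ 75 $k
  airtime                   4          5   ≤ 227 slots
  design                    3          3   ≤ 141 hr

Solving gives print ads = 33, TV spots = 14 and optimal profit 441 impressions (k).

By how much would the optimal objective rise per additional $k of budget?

4

Check each constraint at x*: budget 75/75 (tight); airtime 202/227 (slack 25); design 141/141 (tight).
By complementary slackness, y = 0 for the non-binding constraint.
From A_Bᵀ y = c: 1·y_budget + 3·y_design = 7; 3·y_budget + 3·y_design = 15.
This yields shadow prices y_budget = 4, y_design = 1.
Shadow price of budget = 4.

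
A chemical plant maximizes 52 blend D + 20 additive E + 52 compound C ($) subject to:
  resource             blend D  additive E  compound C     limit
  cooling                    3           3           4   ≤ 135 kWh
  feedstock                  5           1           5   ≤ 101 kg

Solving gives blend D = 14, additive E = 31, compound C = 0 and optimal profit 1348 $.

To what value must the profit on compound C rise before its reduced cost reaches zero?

Both cooling and feedstock are binding at x*.
From A_Bᵀ y = c: 3·y_cooling + 5·y_feedstock = 52; 3·y_cooling + 1·y_feedstock = 20.
This yields shadow prices y_cooling = 4, y_feedstock = 8.
compound C enters the basis when its profit ≥ yᵀa₃ = 4·4 + 8·5 = 56.

56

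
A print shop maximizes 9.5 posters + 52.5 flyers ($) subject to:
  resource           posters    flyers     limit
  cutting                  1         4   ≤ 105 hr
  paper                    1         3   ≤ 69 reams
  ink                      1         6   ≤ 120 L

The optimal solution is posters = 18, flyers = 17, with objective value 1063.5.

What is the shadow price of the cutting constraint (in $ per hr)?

0

At the optimum: cutting uses 86 of 105 (slack = 19); paper uses 69 of 69 (binding); ink uses 120 of 120 (binding).
Since cutting is not tight, its dual is 0.
Dual feasibility on the basic columns requires 1·y_paper + 1·y_ink = 9.5, 3·y_paper + 6·y_ink = 52.5.
Solving: y_paper = 1.5, y_ink = 8.
Shadow price of cutting = 0.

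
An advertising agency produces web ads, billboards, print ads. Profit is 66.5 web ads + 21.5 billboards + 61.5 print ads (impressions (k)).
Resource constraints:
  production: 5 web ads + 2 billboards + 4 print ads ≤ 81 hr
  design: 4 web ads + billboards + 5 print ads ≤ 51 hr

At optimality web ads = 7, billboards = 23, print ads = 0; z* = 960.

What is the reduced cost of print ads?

-7

Check each constraint at x*: production 81/81 (tight); design 51/51 (tight).
Dual feasibility on the basic columns requires 5·y_production + 4·y_design = 66.5, 2·y_production + 1·y_design = 21.5.
→ y_production = 6.5 and y_design = 8.5.
Reduced cost of print ads: c₃ − yᵀa₃ = 61.5 − (6.5·4 + 8.5·5) = 61.5 − 68.5 = -7.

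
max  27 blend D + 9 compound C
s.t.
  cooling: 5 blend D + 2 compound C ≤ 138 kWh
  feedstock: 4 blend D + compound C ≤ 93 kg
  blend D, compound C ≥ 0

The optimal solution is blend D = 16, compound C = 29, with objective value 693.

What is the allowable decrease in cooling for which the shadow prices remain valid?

21.75

Binding constraints: cooling, feedstock. The basis is B = [[5,2],[4,1]] with det -3.
Per unit decrease in cooling, x* moves by d = (0.3333, -1.3333).
The basis stays optimal until compound C reaches 0; allowable decrease = 21.75 kWh.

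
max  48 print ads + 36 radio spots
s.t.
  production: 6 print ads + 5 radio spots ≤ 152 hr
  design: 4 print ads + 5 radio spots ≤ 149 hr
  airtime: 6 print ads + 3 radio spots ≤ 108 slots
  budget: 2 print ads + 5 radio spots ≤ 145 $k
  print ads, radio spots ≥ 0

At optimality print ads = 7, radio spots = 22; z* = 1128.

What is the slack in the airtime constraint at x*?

0

airtime used = 6·7 + 3·22 = 108; slack = 108 − 108 = 0.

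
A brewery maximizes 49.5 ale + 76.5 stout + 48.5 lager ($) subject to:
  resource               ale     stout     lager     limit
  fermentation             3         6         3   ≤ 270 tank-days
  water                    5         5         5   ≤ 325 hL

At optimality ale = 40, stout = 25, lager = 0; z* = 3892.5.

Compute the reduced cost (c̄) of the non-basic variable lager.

-1

Both fermentation and water are binding at x*.
Dual feasibility on the basic columns requires 3·y_fermentation + 5·y_water = 49.5, 6·y_fermentation + 5·y_water = 76.5.
→ y_fermentation = 9 and y_water = 4.5.
Reduced cost of lager: c₃ − yᵀa₃ = 48.5 − (9·3 + 4.5·5) = 48.5 − 49.5 = -1.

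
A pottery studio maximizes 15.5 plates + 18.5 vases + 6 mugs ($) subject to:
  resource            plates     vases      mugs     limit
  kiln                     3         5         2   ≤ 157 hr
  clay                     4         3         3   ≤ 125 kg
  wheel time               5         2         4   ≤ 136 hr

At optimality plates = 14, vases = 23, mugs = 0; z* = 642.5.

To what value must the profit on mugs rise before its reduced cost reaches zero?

At the optimum: kiln uses 157 of 157 (binding); clay uses 125 of 125 (binding); wheel time uses 116 of 136 (slack = 20).
Slack constraints have shadow price 0 (complementary slackness).
From A_Bᵀ y = c: 3·y_kiln + 4·y_clay = 15.5; 5·y_kiln + 3·y_clay = 18.5.
Solving: y_kiln = 2.5, y_clay = 2.
mugs enters the basis when its profit ≥ yᵀa₃ = 2.5·2 + 2·3 = 11.

11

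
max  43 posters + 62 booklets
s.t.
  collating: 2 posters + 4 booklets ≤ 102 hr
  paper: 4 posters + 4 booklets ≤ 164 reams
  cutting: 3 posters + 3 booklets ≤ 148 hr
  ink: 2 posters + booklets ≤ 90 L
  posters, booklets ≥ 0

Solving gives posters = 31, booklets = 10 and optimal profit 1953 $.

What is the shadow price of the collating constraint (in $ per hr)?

9.5

Binding: collating and paper. Non-binding: cutting (25 unused), ink (18 unused).
By complementary slackness, y = 0 for the non-binding constraints.
Dual feasibility on the basic columns requires 2·y_collating + 4·y_paper = 43, 4·y_collating + 4·y_paper = 62.
→ y_collating = 9.5 and y_paper = 6.
Shadow price of collating = 9.5.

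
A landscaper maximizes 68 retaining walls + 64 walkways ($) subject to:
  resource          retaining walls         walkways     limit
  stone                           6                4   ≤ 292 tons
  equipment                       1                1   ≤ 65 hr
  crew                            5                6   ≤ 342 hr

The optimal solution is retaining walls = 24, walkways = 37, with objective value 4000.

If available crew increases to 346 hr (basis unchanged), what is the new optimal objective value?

4028

Binding: stone and crew. Non-binding: equipment (4 unused).
By complementary slackness, y = 0 for the non-binding constraint.
Dual feasibility on the basic columns requires 6·y_stone + 5·y_crew = 68, 4·y_stone + 6·y_crew = 64.
Solving: y_stone = 5.5, y_crew = 7.
Δz = y_crew·Δb = 7 × (4) = 28, so new z* = 4000 + 28 = 4028.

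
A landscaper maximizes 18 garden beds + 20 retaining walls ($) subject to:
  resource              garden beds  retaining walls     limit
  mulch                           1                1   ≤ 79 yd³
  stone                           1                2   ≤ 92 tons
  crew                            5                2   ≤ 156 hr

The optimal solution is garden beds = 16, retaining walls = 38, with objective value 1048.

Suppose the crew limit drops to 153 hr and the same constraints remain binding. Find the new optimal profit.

Check each constraint at x*: mulch 54/79 (slack 25); stone 92/92 (tight); crew 156/156 (tight).
By complementary slackness, y = 0 for the non-binding constraint.
Dual feasibility on the basic columns requires 1·y_stone + 5·y_crew = 18, 2·y_stone + 2·y_crew = 20.
This yields shadow prices y_stone = 8, y_crew = 2.
Δz = y_crew·Δb = 2 × (-3) = -6, so new z* = 1048 − 6 = 1042.

1042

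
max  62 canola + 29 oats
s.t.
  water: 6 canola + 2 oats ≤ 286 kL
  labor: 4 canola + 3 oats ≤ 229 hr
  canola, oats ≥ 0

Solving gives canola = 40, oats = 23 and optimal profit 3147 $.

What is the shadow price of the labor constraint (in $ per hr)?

At the optimum: water uses 286 of 286 (binding); labor uses 229 of 229 (binding).
The binding rows give the dual system: 6·y_water + 4·y_labor = 62 and 2·y_water + 3·y_labor = 29.
This yields shadow prices y_water = 7, y_labor = 5.
Shadow price of labor = 5.

5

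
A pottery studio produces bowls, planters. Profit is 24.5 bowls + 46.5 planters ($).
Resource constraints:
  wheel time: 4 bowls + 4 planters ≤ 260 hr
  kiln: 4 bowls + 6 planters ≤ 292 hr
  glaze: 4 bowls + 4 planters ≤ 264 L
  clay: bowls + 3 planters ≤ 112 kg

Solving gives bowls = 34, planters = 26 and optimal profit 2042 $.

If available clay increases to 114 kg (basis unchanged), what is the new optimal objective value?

2055

Check each constraint at x*: wheel time 240/260 (slack 20); kiln 292/292 (tight); glaze 240/264 (slack 24); clay 112/112 (tight).
Slack constraints have shadow price 0 (complementary slackness).
The binding rows give the dual system: 4·y_kiln + 1·y_clay = 24.5 and 6·y_kiln + 3·y_clay = 46.5.
This yields shadow prices y_kiln = 4.5, y_clay = 6.5.
Δz = y_clay·Δb = 6.5 × (2) = 13, so new z* = 2042 + 13 = 2055.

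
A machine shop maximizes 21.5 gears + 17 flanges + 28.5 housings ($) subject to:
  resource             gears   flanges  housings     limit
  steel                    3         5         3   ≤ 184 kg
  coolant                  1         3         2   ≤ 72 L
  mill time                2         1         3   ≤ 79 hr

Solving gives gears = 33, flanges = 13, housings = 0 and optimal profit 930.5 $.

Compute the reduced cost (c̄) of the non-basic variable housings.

At the optimum: steel uses 164 of 184 (slack = 20); coolant uses 72 of 72 (binding); mill time uses 79 of 79 (binding).
By complementary slackness, y = 0 for the non-binding constraint.
The binding rows give the dual system: 1·y_coolant + 2·y_mill time = 21.5 and 3·y_coolant + 1·y_mill time = 17.
This yields shadow prices y_coolant = 2.5, y_mill time = 9.5.
Reduced cost of housings: c₃ − yᵀa₃ = 28.5 − (2.5·2 + 9.5·3) = 28.5 − 33.5 = -5.

-5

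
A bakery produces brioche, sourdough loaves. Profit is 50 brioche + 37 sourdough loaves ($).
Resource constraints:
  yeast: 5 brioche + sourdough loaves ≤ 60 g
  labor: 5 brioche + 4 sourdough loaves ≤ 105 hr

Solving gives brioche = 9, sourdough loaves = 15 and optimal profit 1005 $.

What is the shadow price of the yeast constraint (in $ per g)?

1

Check each constraint at x*: yeast 60/60 (tight); labor 105/105 (tight).
Dual feasibility on the basic columns requires 5·y_yeast + 5·y_labor = 50, 1·y_yeast + 4·y_labor = 37.
→ y_yeast = 1 and y_labor = 9.
Shadow price of yeast = 1.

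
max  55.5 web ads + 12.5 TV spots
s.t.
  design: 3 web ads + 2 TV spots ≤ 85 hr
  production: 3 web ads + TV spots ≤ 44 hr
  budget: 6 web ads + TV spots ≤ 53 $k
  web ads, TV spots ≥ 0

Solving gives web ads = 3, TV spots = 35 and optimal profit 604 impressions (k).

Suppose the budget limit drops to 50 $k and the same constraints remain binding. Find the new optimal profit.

586

At the optimum: design uses 79 of 85 (slack = 6); production uses 44 of 44 (binding); budget uses 53 of 53 (binding).
Slack constraints have shadow price 0 (complementary slackness).
From A_Bᵀ y = c: 3·y_production + 6·y_budget = 55.5; 1·y_production + 1·y_budget = 12.5.
This yields shadow prices y_production = 6.5, y_budget = 6.
Δz = y_budget·Δb = 6 × (-3) = -18, so new z* = 604 − 18 = 586.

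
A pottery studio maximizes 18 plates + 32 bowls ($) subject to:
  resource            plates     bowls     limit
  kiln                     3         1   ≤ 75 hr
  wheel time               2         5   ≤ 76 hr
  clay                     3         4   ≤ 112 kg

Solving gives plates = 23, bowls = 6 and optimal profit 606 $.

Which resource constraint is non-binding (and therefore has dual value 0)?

kiln: 75/75 (binding)
wheel time: 76/76 (binding)
clay: 93/112 (slack 19)
By complementary slackness, a constraint with positive slack has shadow price 0 → clay.

clay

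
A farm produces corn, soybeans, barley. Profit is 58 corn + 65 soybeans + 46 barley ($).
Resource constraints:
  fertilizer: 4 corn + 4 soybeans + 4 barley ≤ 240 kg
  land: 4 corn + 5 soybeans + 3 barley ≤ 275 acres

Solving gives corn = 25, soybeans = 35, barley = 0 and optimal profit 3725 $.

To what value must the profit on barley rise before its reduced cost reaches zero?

51

Both fertilizer and land are binding at x*.
Dual feasibility on the basic columns requires 4·y_fertilizer + 4·y_land = 58, 4·y_fertilizer + 5·y_land = 65.
Solving: y_fertilizer = 7.5, y_land = 7.
barley enters the basis when its profit ≥ yᵀa₃ = 7.5·4 + 7·3 = 51.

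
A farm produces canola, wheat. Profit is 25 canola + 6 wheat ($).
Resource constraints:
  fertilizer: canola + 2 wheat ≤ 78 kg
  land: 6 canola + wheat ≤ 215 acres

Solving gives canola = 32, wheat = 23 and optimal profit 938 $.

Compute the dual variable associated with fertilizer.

Both fertilizer and land are binding at x*.
From A_Bᵀ y = c: 1·y_fertilizer + 6·y_land = 25; 2·y_fertilizer + 1·y_land = 6.
This yields shadow prices y_fertilizer = 1, y_land = 4.
Shadow price of fertilizer = 1.

1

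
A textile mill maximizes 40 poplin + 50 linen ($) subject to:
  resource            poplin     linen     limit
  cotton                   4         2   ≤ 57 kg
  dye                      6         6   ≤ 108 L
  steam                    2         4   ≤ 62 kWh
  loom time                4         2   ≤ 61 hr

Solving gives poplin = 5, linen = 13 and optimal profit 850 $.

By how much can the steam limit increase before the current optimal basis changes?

10

Binding constraints: dye, steam. The basis is B = [[6,6],[2,4]] with det 12.
Per unit increase in steam, x* moves by d = (-0.5, 0.5).
The basis stays optimal until poplin reaches 0; allowable increase = 10 kWh.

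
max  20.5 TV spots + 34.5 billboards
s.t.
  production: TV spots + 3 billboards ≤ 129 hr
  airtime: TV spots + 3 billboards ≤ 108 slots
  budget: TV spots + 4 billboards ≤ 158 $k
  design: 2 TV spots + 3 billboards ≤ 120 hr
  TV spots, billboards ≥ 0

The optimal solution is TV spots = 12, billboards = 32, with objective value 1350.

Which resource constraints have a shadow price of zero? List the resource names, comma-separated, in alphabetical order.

budget, production

production: 108/129 (slack 21)
airtime: 108/108 (binding)
budget: 140/158 (slack 18)
design: 120/120 (binding)
By complementary slackness, a constraint with positive slack has shadow price 0 → budget, production.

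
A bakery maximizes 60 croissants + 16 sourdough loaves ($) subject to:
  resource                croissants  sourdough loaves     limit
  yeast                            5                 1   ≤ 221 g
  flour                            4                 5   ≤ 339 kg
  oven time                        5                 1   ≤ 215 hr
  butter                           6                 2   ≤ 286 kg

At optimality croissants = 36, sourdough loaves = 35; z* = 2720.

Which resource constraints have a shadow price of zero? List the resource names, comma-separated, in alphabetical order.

yeast: 215/221 (slack 6)
flour: 319/339 (slack 20)
oven time: 215/215 (binding)
butter: 286/286 (binding)
By complementary slackness, a constraint with positive slack has shadow price 0 → flour, yeast.

flour, yeast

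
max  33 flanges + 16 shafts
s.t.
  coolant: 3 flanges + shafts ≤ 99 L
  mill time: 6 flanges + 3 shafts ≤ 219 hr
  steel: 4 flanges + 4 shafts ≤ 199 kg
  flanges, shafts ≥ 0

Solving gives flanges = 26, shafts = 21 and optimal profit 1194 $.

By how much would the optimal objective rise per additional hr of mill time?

5

Check each constraint at x*: coolant 99/99 (tight); mill time 219/219 (tight); steel 188/199 (slack 11).
By complementary slackness, y = 0 for the non-binding constraint.
Dual feasibility on the basic columns requires 3·y_coolant + 6·y_mill time = 33, 1·y_coolant + 3·y_mill time = 16.
This yields shadow prices y_coolant = 1, y_mill time = 5.
Shadow price of mill time = 5.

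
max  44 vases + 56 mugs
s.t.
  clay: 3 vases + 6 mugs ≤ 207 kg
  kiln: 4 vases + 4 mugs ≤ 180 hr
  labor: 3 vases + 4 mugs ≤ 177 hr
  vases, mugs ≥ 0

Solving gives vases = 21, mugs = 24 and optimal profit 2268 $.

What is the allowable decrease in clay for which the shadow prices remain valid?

72

Binding constraints: clay, kiln. The basis is B = [[3,6],[4,4]] with det -12.
Per unit decrease in clay, x* moves by d = (0.3333, -0.3333).
The basis stays optimal until mugs reaches 0; allowable decrease = 72 kg.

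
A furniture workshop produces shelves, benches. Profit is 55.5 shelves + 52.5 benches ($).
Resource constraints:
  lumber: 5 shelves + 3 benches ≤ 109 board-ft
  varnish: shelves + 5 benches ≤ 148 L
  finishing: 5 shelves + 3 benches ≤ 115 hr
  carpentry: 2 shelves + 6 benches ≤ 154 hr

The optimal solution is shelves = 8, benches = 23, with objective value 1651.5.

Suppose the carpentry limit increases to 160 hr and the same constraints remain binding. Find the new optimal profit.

Check each constraint at x*: lumber 109/109 (tight); varnish 123/148 (slack 25); finishing 109/115 (slack 6); carpentry 154/154 (tight).
Since varnish, finishing are not tight, their duals are 0.
From A_Bᵀ y = c: 5·y_lumber + 2·y_carpentry = 55.5; 3·y_lumber + 6·y_carpentry = 52.5.
→ y_lumber = 9.5 and y_carpentry = 4.
Δz = y_carpentry·Δb = 4 × (6) = 24, so new z* = 1651.5 + 24 = 1675.5.

1675.5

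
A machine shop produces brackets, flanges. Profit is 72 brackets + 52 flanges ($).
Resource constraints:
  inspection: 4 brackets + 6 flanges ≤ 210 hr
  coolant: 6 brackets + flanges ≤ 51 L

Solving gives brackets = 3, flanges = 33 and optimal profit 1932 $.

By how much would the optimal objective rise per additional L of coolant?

At the optimum: inspection uses 210 of 210 (binding); coolant uses 51 of 51 (binding).
From A_Bᵀ y = c: 4·y_inspection + 6·y_coolant = 72; 6·y_inspection + 1·y_coolant = 52.
Solving: y_inspection = 7.5, y_coolant = 7.
Shadow price of coolant = 7.

7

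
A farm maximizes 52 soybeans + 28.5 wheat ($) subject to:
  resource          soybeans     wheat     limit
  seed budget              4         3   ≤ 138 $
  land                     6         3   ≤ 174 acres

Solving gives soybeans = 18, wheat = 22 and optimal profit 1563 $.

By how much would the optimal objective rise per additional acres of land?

Check each constraint at x*: seed budget 138/138 (tight); land 174/174 (tight).
Dual feasibility on the basic columns requires 4·y_seed budget + 6·y_land = 52, 3·y_seed budget + 3·y_land = 28.5.
→ y_seed budget = 2.5 and y_land = 7.
Shadow price of land = 7.

7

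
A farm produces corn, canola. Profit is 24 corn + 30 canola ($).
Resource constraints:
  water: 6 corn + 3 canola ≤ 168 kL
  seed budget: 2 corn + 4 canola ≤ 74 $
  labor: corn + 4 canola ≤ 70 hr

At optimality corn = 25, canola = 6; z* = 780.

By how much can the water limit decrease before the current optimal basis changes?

Binding constraints: water, seed budget. The basis is B = [[6,3],[2,4]] with det 18.
Per unit decrease in water, x* moves by d = (-0.2222, 0.1111).
The basis stays optimal until labor becomes binding; allowable decrease = 94.5 kL.

94.5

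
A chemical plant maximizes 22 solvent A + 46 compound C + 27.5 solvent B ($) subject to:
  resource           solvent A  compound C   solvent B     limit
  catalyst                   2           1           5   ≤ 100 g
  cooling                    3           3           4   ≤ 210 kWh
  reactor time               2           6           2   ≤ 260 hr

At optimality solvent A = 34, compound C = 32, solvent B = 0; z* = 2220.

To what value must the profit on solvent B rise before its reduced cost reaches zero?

34

At the optimum: catalyst uses 100 of 100 (binding); cooling uses 198 of 210 (slack = 12); reactor time uses 260 of 260 (binding).
Slack constraints have shadow price 0 (complementary slackness).
Dual feasibility on the basic columns requires 2·y_catalyst + 2·y_reactor time = 22, 1·y_catalyst + 6·y_reactor time = 46.
This yields shadow prices y_catalyst = 4, y_reactor time = 7.
solvent B enters the basis when its profit ≥ yᵀa₃ = 4·5 + 7·2 = 34.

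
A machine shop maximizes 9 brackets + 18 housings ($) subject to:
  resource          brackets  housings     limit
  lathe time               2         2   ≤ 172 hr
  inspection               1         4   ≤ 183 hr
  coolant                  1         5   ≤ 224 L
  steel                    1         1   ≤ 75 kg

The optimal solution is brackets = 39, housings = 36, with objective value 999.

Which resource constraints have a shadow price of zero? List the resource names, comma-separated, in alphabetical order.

lathe time: 150/172 (slack 22)
inspection: 183/183 (binding)
coolant: 219/224 (slack 5)
steel: 75/75 (binding)
By complementary slackness, a constraint with positive slack has shadow price 0 → coolant, lathe time.

coolant, lathe time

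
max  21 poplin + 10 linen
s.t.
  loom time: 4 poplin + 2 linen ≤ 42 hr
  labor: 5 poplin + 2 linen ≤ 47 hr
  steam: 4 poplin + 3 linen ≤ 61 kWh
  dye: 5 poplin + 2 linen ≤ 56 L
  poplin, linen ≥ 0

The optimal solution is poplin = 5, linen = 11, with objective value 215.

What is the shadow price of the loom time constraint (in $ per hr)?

4

Binding: loom time and labor. Non-binding: steam (8 unused), dye (9 unused).
By complementary slackness, y = 0 for the non-binding constraints.
From A_Bᵀ y = c: 4·y_loom time + 5·y_labor = 21; 2·y_loom time + 2·y_labor = 10.
This yields shadow prices y_loom time = 4, y_labor = 1.
Shadow price of loom time = 4.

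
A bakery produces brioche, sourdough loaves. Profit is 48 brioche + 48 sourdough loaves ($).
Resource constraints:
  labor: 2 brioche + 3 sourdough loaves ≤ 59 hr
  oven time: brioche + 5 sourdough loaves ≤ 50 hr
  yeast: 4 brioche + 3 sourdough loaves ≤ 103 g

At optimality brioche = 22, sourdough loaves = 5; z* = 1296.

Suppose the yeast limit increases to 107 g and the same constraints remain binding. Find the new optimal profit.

Check each constraint at x*: labor 59/59 (tight); oven time 47/50 (slack 3); yeast 103/103 (tight).
Slack constraints have shadow price 0 (complementary slackness).
The binding rows give the dual system: 2·y_labor + 4·y_yeast = 48 and 3·y_labor + 3·y_yeast = 48.
→ y_labor = 8 and y_yeast = 8.
Δz = y_yeast·Δb = 8 × (4) = 32, so new z* = 1296 + 32 = 1328.

1328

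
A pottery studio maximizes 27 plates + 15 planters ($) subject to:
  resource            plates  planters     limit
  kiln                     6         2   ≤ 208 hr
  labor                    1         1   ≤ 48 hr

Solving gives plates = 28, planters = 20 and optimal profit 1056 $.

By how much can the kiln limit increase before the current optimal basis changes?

Binding constraints: kiln, labor. The basis is B = [[6,2],[1,1]] with det 4.
Per unit increase in kiln, x* moves by d = (0.25, -0.25).
The basis stays optimal until planters reaches 0; allowable increase = 80 hr.

80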